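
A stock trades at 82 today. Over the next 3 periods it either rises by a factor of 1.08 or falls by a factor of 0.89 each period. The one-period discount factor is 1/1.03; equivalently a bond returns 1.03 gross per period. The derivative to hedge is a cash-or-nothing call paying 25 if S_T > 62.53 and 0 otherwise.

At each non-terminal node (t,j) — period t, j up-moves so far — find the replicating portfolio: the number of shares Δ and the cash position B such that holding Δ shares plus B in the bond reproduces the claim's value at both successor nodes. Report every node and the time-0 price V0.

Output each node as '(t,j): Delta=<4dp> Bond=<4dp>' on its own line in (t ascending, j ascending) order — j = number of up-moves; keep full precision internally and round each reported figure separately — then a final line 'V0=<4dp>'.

(0,0): Delta=0.1047 Bond=13.8726
(1,0): Delta=0.4606 Bond=-11.6845
(1,1): Delta=0.0000 Bond=23.5649
(2,0): Delta=2.0258 Bond=-113.6944
(2,1): Delta=0.0000 Bond=24.2718
(2,2): Delta=0.0000 Bond=24.2718
V0=22.4616

Risk-neutral probability p* = (R−d)/(u−d) = (1.03−0.89)/(1.08−0.89) = 0.7368.
Terminal payoffs: V(3,0)=0.0000, V(3,1)=25.0000, V(3,2)=25.0000, V(3,3)=25.0000
  t=2,j=0: stock 64.9522 → up 70.1484 (V=25.0000), down 57.8075 (V=0.0000). Price 17.8845; hedge Δ=2.0258, bond B=-113.6944.
  t=2,j=1: stock 78.8184 → up 85.1239 (V=25.0000), down 70.1484 (V=25.0000). Price 24.2718; hedge Δ=0.0000, bond B=24.2718.
  t=2,j=2: stock 95.6448 → up 103.2964 (V=25.0000), down 85.1239 (V=25.0000). Price 24.2718; hedge Δ=0.0000, bond B=24.2718.
  t=1,j=0: stock 72.9800 → up 78.8184 (V=24.2718), down 64.9522 (V=17.8845). Price 21.9330; hedge Δ=0.4606, bond B=-11.6845.
  t=1,j=1: stock 88.5600 → up 95.6448 (V=24.2718), down 78.8184 (V=24.2718). Price 23.5649; hedge Δ=0.0000, bond B=23.5649.
  t=0,j=0: stock 82.0000 → up 88.5600 (V=23.5649), down 72.9800 (V=21.9330). Price 22.4616; hedge Δ=0.1047, bond B=13.8726.
Each (Δ,B) replicates both successor values, so the strategy is self-financing and V0 is arbitrage-free.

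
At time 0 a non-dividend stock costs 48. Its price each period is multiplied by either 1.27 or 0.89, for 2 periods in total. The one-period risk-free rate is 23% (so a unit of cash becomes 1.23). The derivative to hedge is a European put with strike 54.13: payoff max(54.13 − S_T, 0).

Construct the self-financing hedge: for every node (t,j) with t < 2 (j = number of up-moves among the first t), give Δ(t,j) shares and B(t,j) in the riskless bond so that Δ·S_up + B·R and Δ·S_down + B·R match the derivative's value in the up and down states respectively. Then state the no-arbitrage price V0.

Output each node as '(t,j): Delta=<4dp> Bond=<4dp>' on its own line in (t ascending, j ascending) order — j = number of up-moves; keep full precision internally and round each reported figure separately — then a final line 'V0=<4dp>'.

(0,0): Delta=-0.0756 Bond=3.7459
(1,0): Delta=-0.9923 Bond=43.7713
(1,1): Delta=0.0000 Bond=0.0000
V0=0.1180

Risk-neutral probability p* = (R−d)/(u−d) = (1.23−0.89)/(1.27−0.89) = 0.8947.
Terminal values V(2,·): V(2,0)=16.1092, V(2,1)=0.0000, V(2,2)=0.0000
(1,0): S=42.7200. Δ = (V_up−V_dn)/(S_up−S_dn) = (0.0000−16.1092)/(54.2544−38.0208) = -0.9923. V = [p*·0.0000 + (1−p*)·16.1092]/1.23 = 1.3786. B = V − Δ·S = 43.7713.
(1,1): S=60.9600. Δ = (V_up−V_dn)/(S_up−S_dn) = (0.0000−0.0000)/(77.4192−54.2544) = 0.0000. V = [p*·0.0000 + (1−p*)·0.0000]/1.23 = 0.0000. B = V − Δ·S = 0.0000.
(0,0): S=48.0000. Δ = (V_up−V_dn)/(S_up−S_dn) = (0.0000−1.3786)/(60.9600−42.7200) = -0.0756. V = [p*·0.0000 + (1−p*)·1.3786]/1.23 = 0.1180. B = V − Δ·S = 3.7459.
Each (Δ,B) replicates both successor values, so the strategy is self-financing and V0 is arbitrage-free.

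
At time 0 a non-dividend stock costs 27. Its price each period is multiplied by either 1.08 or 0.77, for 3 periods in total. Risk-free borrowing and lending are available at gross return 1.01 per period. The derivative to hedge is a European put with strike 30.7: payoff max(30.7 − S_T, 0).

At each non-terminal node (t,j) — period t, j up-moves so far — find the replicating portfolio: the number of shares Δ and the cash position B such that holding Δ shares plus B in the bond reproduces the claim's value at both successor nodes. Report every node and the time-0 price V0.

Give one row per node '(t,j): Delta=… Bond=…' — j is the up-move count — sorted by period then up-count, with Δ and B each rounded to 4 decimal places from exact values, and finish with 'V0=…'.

(0,0): Delta=-0.7675 Bond=25.0110
(1,0): Delta=-1.0000 Bond=30.0951
(1,1): Delta=-0.7191 Bond=23.8512
(2,0): Delta=-1.0000 Bond=30.3960
(2,1): Delta=-1.0000 Bond=30.3960
(2,2): Delta=-0.6607 Bond=22.2504
V0=4.2889

Under the risk-neutral measure, an up-move has probability p* = (R−d)/(u−d) = 0.7742 and values discount at R = 1.01.
Terminal payoffs: V(3,0)=18.3736, V(3,1)=13.4110, V(3,2)=6.4505, V(3,3)=0.0000
(2,0): S=16.0083. Δ = (V_up−V_dn)/(S_up−S_dn) = (13.4110−18.3736)/(17.2890−12.3264) = -1.0000. V = [p*·13.4110 + (1−p*)·18.3736]/1.01 = 14.3877. B = V − Δ·S = 30.3960.
(2,1): S=22.4532. Δ = (V_up−V_dn)/(S_up−S_dn) = (6.4505−13.4110)/(24.2495−17.2890) = -1.0000. V = [p*·6.4505 + (1−p*)·13.4110]/1.01 = 7.9428. B = V − Δ·S = 30.3960.
(2,2): S=31.4928. Δ = (V_up−V_dn)/(S_up−S_dn) = (0.0000−6.4505)/(34.0122−24.2495) = -0.6607. V = [p*·0.0000 + (1−p*)·6.4505]/1.01 = 1.4422. B = V − Δ·S = 22.2504.
(1,0): S=20.7900. Δ = (V_up−V_dn)/(S_up−S_dn) = (7.9428−14.3877)/(22.4532−16.0083) = -1.0000. V = [p*·7.9428 + (1−p*)·14.3877]/1.01 = 9.3051. B = V − Δ·S = 30.0951.
(1,1): S=29.1600. Δ = (V_up−V_dn)/(S_up−S_dn) = (1.4422−7.9428)/(31.4928−22.4532) = -0.7191. V = [p*·1.4422 + (1−p*)·7.9428]/1.01 = 2.8812. B = V − Δ·S = 23.8512.
(0,0): S=27.0000. Δ = (V_up−V_dn)/(S_up−S_dn) = (2.8812−9.3051)/(29.1600−20.7900) = -0.7675. V = [p*·2.8812 + (1−p*)·9.3051]/1.01 = 4.2889. B = V − Δ·S = 25.0110.
Check: Δ(0,0)·S0 + B(0,0) = 4.2889 = V0.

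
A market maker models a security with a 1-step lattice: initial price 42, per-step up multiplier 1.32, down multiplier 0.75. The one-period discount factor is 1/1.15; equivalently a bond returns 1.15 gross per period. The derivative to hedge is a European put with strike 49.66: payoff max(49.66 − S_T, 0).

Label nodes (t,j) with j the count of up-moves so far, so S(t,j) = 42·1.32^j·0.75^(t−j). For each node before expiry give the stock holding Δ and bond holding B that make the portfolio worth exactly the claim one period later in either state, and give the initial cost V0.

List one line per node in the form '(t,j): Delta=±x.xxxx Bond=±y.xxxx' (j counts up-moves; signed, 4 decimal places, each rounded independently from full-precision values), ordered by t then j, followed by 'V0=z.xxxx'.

(0,0): Delta=-0.7586 Bond=36.5693
V0=4.7097

Risk-neutral probability p* = (R−d)/(u−d) = (1.15−0.75)/(1.32−0.75) = 0.7018.
At expiry t=1: V(1,0)=18.1600, V(1,1)=0.0000
(0,0): S=42.0000. Δ = (V_up−V_dn)/(S_up−S_dn) = (0.0000−18.1600)/(55.4400−31.5000) = -0.7586. V = [p*·0.0000 + (1−p*)·18.1600]/1.15 = 4.7097. B = V − Δ·S = 36.5693.
The time-0 hedge costs 4.7097, which is the no-arbitrage price.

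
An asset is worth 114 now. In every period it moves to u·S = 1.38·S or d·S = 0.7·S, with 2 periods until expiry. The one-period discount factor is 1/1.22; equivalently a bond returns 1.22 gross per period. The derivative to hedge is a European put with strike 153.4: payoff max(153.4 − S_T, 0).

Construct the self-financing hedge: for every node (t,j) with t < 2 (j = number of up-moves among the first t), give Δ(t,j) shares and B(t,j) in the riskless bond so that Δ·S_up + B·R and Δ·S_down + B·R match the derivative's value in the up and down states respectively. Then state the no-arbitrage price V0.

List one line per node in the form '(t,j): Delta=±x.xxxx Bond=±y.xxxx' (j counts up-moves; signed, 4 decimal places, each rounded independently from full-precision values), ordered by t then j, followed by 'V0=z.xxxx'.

The replicating-portfolio and risk-neutral prices coincide; use p* = (1.22−0.7)/(1.38−0.7) = 0.7647 for the latter.
At expiry t=2: V(2,0)=97.5400, V(2,1)=43.2760, V(2,2)=0.0000
  t=1,j=0: stock 79.8000 → up 110.1240 (V=43.2760), down 55.8600 (V=97.5400). Price 45.9377; hedge Δ=-1.0000, bond B=125.7377.
  t=1,j=1: stock 157.3200 → up 217.1016 (V=0.0000), down 110.1240 (V=43.2760). Price 8.3464; hedge Δ=-0.4045, bond B=71.9876.
  t=0,j=0: stock 114.0000 → up 157.3200 (V=8.3464), down 79.8000 (V=45.9377). Price 14.0913; hedge Δ=-0.4849, bond B=69.3727.
Each (Δ,B) replicates both successor values, so the strategy is self-financing and V0 is arbitrage-free.

(0,0): Delta=-0.4849 Bond=69.3727
(1,0): Delta=-1.0000 Bond=125.7377
(1,1): Delta=-0.4045 Bond=71.9876
V0=14.0913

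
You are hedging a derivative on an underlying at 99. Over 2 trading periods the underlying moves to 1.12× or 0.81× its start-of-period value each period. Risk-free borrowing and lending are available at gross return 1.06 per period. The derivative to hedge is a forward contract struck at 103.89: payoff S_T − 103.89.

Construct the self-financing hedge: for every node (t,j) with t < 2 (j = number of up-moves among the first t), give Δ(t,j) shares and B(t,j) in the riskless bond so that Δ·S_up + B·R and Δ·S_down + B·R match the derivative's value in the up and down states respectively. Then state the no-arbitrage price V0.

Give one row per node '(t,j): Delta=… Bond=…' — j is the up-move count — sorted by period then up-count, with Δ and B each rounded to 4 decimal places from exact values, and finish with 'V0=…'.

No-arbitrage ⇒ martingale measure with p* = (R−d)/(u−d) = 0.8065.
Terminal payoffs: V(2,0)=-38.9361, V(2,1)=-14.0772, V(2,2)=20.2956
  t=1,j=0: stock 80.1900 → up 89.8128 (V=-14.0772), down 64.9539 (V=-38.9361). Price -17.8194; hedge Δ=1.0000, bond B=-98.0094.
  t=1,j=1: stock 110.8800 → up 124.1856 (V=20.2956), down 89.8128 (V=-14.0772). Price 12.8706; hedge Δ=1.0000, bond B=-98.0094.
  t=0,j=0: stock 99.0000 → up 110.8800 (V=12.8706), down 80.1900 (V=-17.8194). Price 6.5383; hedge Δ=1.0000, bond B=-92.4617.
Each (Δ,B) replicates both successor values, so the strategy is self-financing and V0 is arbitrage-free.

(0,0): Delta=1.0000 Bond=-92.4617
(1,0): Delta=1.0000 Bond=-98.0094
(1,1): Delta=1.0000 Bond=-98.0094
V0=6.5383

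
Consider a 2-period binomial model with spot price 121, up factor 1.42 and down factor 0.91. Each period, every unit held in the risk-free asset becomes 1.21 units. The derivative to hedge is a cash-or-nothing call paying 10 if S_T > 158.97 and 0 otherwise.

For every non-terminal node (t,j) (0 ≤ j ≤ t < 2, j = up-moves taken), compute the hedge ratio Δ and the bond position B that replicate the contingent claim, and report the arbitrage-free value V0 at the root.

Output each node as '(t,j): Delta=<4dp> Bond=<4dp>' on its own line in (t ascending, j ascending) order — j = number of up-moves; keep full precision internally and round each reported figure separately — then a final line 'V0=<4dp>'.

(0,0): Delta=0.0788 Bond=-7.1689
(1,0): Delta=0.0000 Bond=0.0000
(1,1): Delta=0.1141 Bond=-14.7464
V0=2.3634

Risk-neutral probability p* = (R−d)/(u−d) = (1.21−0.91)/(1.42−0.91) = 0.5882.
Payoff layer (t=2): V(2,0)=0.0000, V(2,1)=0.0000, V(2,2)=10.0000
(1,0): S=110.1100. Δ = (V_up−V_dn)/(S_up−S_dn) = (0.0000−0.0000)/(156.3562−100.2001) = 0.0000. V = [p*·0.0000 + (1−p*)·0.0000]/1.21 = 0.0000. B = V − Δ·S = 0.0000.
(1,1): S=171.8200. Δ = (V_up−V_dn)/(S_up−S_dn) = (10.0000−0.0000)/(243.9844−156.3562) = 0.1141. V = [p*·10.0000 + (1−p*)·0.0000]/1.21 = 4.8614. B = V − Δ·S = -14.7464.
(0,0): S=121.0000. Δ = (V_up−V_dn)/(S_up−S_dn) = (4.8614−0.0000)/(171.8200−110.1100) = 0.0788. V = [p*·4.8614 + (1−p*)·0.0000]/1.21 = 2.3634. B = V − Δ·S = -7.1689.
Check: Δ(0,0)·S0 + B(0,0) = 2.3634 = V0.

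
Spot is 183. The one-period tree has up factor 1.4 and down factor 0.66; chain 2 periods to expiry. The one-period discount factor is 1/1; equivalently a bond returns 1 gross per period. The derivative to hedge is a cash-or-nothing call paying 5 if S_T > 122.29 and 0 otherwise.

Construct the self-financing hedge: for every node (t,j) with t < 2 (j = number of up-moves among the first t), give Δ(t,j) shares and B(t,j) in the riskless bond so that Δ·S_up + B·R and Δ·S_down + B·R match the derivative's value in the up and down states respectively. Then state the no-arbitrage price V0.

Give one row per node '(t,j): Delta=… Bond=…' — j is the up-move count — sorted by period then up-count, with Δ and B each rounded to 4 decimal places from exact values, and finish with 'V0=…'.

(0,0): Delta=0.0200 Bond=-0.1132
(1,0): Delta=0.0559 Bond=-4.4595
(1,1): Delta=0.0000 Bond=5.0000
V0=3.5391

Risk-neutral probability p* = (R−d)/(u−d) = (1−0.66)/(1.4−0.66) = 0.4595.
Payoff layer (t=2): V(2,0)=0.0000, V(2,1)=5.0000, V(2,2)=5.0000
  t=1,j=0: stock 120.7800 → up 169.0920 (V=5.0000), down 79.7148 (V=0.0000). Price 2.2973; hedge Δ=0.0559, bond B=-4.4595.
  t=1,j=1: stock 256.2000 → up 358.6800 (V=5.0000), down 169.0920 (V=5.0000). Price 5.0000; hedge Δ=0.0000, bond B=5.0000.
  t=0,j=0: stock 183.0000 → up 256.2000 (V=5.0000), down 120.7800 (V=2.2973). Price 3.5391; hedge Δ=0.0200, bond B=-0.1132.
The time-0 hedge costs 3.5391, which is the no-arbitrage price.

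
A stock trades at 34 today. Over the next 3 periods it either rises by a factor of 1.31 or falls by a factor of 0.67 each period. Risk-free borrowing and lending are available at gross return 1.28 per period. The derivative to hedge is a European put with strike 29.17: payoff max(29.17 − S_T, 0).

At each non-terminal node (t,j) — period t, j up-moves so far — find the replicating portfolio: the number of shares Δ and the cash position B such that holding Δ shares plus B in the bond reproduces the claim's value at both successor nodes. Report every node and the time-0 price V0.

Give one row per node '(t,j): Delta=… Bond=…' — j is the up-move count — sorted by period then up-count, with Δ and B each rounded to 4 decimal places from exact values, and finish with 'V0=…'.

Risk-neutral probability p* = (R−d)/(u−d) = (1.28−0.67)/(1.31−0.67) = 0.9531.
At expiry t=3: V(3,0)=18.9441, V(3,1)=9.1760, V(3,2)=0.0000, V(3,3)=0.0000
(2,0): S=15.2626. Δ = (V_up−V_dn)/(S_up−S_dn) = (9.1760−18.9441)/(19.9940−10.2259) = -1.0000. V = [p*·9.1760 + (1−p*)·18.9441]/1.28 = 7.5265. B = V − Δ·S = 22.7891.
(2,1): S=29.8418. Δ = (V_up−V_dn)/(S_up−S_dn) = (0.0000−9.1760)/(39.0928−19.9940) = -0.4804. V = [p*·0.0000 + (1−p*)·9.1760]/1.28 = 0.3360. B = V − Δ·S = 14.6735.
(2,2): S=58.3474. Δ = (V_up−V_dn)/(S_up−S_dn) = (0.0000−0.0000)/(76.4351−39.0928) = 0.0000. V = [p*·0.0000 + (1−p*)·0.0000]/1.28 = 0.0000. B = V − Δ·S = 0.0000.
(1,0): S=22.7800. Δ = (V_up−V_dn)/(S_up−S_dn) = (0.3360−7.5265)/(29.8418−15.2626) = -0.4932. V = [p*·0.3360 + (1−p*)·7.5265]/1.28 = 0.5258. B = V − Δ·S = 11.7609.
(1,1): S=44.5400. Δ = (V_up−V_dn)/(S_up−S_dn) = (0.0000−0.3360)/(58.3474−29.8418) = -0.0118. V = [p*·0.0000 + (1−p*)·0.3360]/1.28 = 0.0123. B = V − Δ·S = 0.5374.
(0,0): S=34.0000. Δ = (V_up−V_dn)/(S_up−S_dn) = (0.0123−0.5258)/(44.5400−22.7800) = -0.0236. V = [p*·0.0123 + (1−p*)·0.5258]/1.28 = 0.0284. B = V − Δ·S = 0.8308.
Root portfolio cost Δ·34+B reproduces V0=0.0284.

(0,0): Delta=-0.0236 Bond=0.8308
(1,0): Delta=-0.4932 Bond=11.7609
(1,1): Delta=-0.0118 Bond=0.5374
(2,0): Delta=-1.0000 Bond=22.7891
(2,1): Delta=-0.4804 Bond=14.6735
(2,2): Delta=0.0000 Bond=0.0000
V0=0.0284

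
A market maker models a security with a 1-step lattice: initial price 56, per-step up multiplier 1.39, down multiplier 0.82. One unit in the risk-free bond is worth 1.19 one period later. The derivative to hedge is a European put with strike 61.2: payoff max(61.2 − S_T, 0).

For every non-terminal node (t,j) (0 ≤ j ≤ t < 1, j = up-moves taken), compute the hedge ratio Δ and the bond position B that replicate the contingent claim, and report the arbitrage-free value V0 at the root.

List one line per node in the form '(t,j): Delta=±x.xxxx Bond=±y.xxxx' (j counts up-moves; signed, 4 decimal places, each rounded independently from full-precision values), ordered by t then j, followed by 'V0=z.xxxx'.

(0,0): Delta=-0.4787 Bond=31.3124
V0=4.5054

Under the risk-neutral measure, an up-move has probability p* = (R−d)/(u−d) = 0.6491 and values discount at R = 1.19.
Payoff layer (t=1): V(1,0)=15.2800, V(1,1)=0.0000
  t=0,j=0: stock 56.0000 → up 77.8400 (V=0.0000), down 45.9200 (V=15.2800). Price 4.5054; hedge Δ=-0.4787, bond B=31.3124.
Check: Δ(0,0)·S0 + B(0,0) = 4.5054 = V0.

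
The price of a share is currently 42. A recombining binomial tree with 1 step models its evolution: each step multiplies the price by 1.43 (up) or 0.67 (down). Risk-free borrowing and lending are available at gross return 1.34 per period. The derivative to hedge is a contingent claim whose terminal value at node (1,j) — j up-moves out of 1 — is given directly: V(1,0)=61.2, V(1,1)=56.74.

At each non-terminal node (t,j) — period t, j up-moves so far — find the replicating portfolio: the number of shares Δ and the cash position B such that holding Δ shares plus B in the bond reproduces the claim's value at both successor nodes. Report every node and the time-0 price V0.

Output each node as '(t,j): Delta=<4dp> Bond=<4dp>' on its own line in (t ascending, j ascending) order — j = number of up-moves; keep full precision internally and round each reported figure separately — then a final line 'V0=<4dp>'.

No-arbitrage ⇒ martingale measure with p* = (R−d)/(u−d) = 0.8816.
At expiry t=1: V(1,0)=61.2000, V(1,1)=56.7400
  t=0,j=0: stock 42.0000 → up 60.0600 (V=56.7400), down 28.1400 (V=61.2000). Price 42.7374; hedge Δ=-0.1397, bond B=48.6059.
The time-0 hedge costs 42.7374, which is the no-arbitrage price.

(0,0): Delta=-0.1397 Bond=48.6059
V0=42.7374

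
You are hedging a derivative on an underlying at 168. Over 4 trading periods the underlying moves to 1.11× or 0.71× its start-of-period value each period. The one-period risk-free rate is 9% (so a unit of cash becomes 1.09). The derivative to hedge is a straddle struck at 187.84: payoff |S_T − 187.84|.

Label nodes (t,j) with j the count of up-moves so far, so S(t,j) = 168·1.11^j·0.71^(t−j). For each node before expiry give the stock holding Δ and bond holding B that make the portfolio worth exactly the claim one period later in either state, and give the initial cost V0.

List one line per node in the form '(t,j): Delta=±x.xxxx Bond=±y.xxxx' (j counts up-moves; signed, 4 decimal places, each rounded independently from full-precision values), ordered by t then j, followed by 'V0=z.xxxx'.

The replicating-portfolio and risk-neutral prices coincide; use p* = (1.09−0.71)/(1.11−0.71) = 0.9500 for the latter.
Terminal values V(4,·): V(4,0)=145.1484, V(4,1)=121.0968, V(4,2)=83.4949, V(4,3)=24.7090, V(4,4)=67.1958
(3,0): S=60.1290. Δ = (V_up−V_dn)/(S_up−S_dn) = (121.0968−145.1484)/(66.7432−42.6916) = -1.0000. V = [p*·121.0968 + (1−p*)·145.1484]/1.09 = 112.2012. B = V − Δ·S = 172.3303.
(3,1): S=94.0046. Δ = (V_up−V_dn)/(S_up−S_dn) = (83.4949−121.0968)/(104.3451−66.7432) = -1.0000. V = [p*·83.4949 + (1−p*)·121.0968]/1.09 = 78.3257. B = V − Δ·S = 172.3303.
(3,2): S=146.9649. Δ = (V_up−V_dn)/(S_up−S_dn) = (24.7090−83.4949)/(163.1310−104.3451) = -1.0000. V = [p*·24.7090 + (1−p*)·83.4949]/1.09 = 25.3654. B = V − Δ·S = 172.3303.
(3,3): S=229.7620. Δ = (V_up−V_dn)/(S_up−S_dn) = (67.1958−24.7090)/(255.0358−163.1310) = 0.4623. V = [p*·67.1958 + (1−p*)·24.7090]/1.09 = 59.6986. B = V − Δ·S = -46.5185.
(2,0): S=84.6888. Δ = (V_up−V_dn)/(S_up−S_dn) = (78.3257−112.2012)/(94.0046−60.1290) = -1.0000. V = [p*·78.3257 + (1−p*)·112.2012]/1.09 = 73.4124. B = V − Δ·S = 158.1012.
(2,1): S=132.4008. Δ = (V_up−V_dn)/(S_up−S_dn) = (25.3654−78.3257)/(146.9649−94.0046) = -1.0000. V = [p*·25.3654 + (1−p*)·78.3257]/1.09 = 25.7004. B = V − Δ·S = 158.1012.
(2,2): S=206.9928. Δ = (V_up−V_dn)/(S_up−S_dn) = (59.6986−25.3654)/(229.7620−146.9649) = 0.4147. V = [p*·59.6986 + (1−p*)·25.3654]/1.09 = 53.1944. B = V − Δ·S = -32.6386.
(1,0): S=119.2800. Δ = (V_up−V_dn)/(S_up−S_dn) = (25.7004−73.4124)/(132.4008−84.6888) = -1.0000. V = [p*·25.7004 + (1−p*)·73.4124]/1.09 = 25.7669. B = V − Δ·S = 145.0469.
(1,1): S=186.4800. Δ = (V_up−V_dn)/(S_up−S_dn) = (53.1944−25.7004)/(206.9928−132.4008) = 0.3686. V = [p*·53.1944 + (1−p*)·25.7004]/1.09 = 47.5411. B = V − Δ·S = -21.1941.
(0,0): S=168.0000. Δ = (V_up−V_dn)/(S_up−S_dn) = (47.5411−25.7669)/(186.4800−119.2800) = 0.3240. V = [p*·47.5411 + (1−p*)·25.7669]/1.09 = 42.6168. B = V − Δ·S = -11.8184.
The time-0 hedge costs 42.6168, which is the no-arbitrage price.

(0,0): Delta=0.3240 Bond=-11.8184
(1,0): Delta=-1.0000 Bond=145.0469
(1,1): Delta=0.3686 Bond=-21.1941
(2,0): Delta=-1.0000 Bond=158.1012
(2,1): Delta=-1.0000 Bond=158.1012
(2,2): Delta=0.4147 Bond=-32.6386
(3,0): Delta=-1.0000 Bond=172.3303
(3,1): Delta=-1.0000 Bond=172.3303
(3,2): Delta=-1.0000 Bond=172.3303
(3,3): Delta=0.4623 Bond=-46.5185
V0=42.6168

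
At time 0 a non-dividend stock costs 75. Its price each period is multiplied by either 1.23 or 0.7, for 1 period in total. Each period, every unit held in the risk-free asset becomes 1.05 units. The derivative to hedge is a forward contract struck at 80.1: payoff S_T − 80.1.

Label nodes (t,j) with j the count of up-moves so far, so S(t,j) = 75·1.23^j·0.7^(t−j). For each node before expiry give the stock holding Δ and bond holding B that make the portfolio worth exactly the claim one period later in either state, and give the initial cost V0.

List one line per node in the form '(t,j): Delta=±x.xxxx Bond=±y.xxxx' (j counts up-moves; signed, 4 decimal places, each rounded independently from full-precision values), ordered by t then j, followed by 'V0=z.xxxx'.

(0,0): Delta=1.0000 Bond=-76.2857
V0=-1.2857

Under the risk-neutral measure, an up-move has probability p* = (R−d)/(u−d) = 0.6604 and values discount at R = 1.05.
Terminal payoffs: V(1,0)=-27.6000, V(1,1)=12.1500
Node (0,0) S=75.0000: V=(p*·12.1500+(1−p*)·-27.6000)/1.05=-1.2857; Δ=(12.1500−-27.6000)/(92.2500−52.5000)=1.0000; B=V−Δ·S=-76.2857
Check: Δ(0,0)·S0 + B(0,0) = -1.2857 = V0.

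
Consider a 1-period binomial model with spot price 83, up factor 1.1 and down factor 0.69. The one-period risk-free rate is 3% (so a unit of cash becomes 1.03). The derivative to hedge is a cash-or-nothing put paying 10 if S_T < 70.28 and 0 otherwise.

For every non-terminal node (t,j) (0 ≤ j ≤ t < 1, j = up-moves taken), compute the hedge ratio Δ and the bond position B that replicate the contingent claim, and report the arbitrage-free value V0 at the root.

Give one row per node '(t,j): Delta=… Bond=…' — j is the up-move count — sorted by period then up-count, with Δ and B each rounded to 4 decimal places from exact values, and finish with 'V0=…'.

Under the risk-neutral measure, an up-move has probability p* = (R−d)/(u−d) = 0.8293 and values discount at R = 1.03.
Terminal values V(1,·): V(1,0)=10.0000, V(1,1)=0.0000
  t=0,j=0: stock 83.0000 → up 91.3000 (V=0.0000), down 57.2700 (V=10.0000). Price 1.6576; hedge Δ=-0.2939, bond B=26.0478.
Each (Δ,B) replicates both successor values, so the strategy is self-financing and V0 is arbitrage-free.

(0,0): Delta=-0.2939 Bond=26.0478
V0=1.6576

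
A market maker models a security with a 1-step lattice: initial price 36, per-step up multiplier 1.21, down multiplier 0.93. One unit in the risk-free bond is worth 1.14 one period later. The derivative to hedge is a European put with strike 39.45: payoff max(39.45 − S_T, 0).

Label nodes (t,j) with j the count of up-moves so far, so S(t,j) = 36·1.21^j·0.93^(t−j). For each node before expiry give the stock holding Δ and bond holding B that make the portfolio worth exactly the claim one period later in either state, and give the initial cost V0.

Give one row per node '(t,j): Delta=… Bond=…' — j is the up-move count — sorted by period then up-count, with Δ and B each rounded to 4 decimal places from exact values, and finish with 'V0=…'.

Since d<R<u, set p* = (R−d)/(u−d) = 0.7500; price each node as the discounted p*-expectation of its children.
Terminal payoffs: V(1,0)=5.9700, V(1,1)=0.0000
Node (0,0) S=36.0000: V=(p*·0.0000+(1−p*)·5.9700)/1.14=1.3092; Δ=(0.0000−5.9700)/(43.5600−33.4800)=-0.5923; B=V−Δ·S=22.6306
Check: Δ(0,0)·S0 + B(0,0) = 1.3092 = V0.

(0,0): Delta=-0.5923 Bond=22.6306
V0=1.3092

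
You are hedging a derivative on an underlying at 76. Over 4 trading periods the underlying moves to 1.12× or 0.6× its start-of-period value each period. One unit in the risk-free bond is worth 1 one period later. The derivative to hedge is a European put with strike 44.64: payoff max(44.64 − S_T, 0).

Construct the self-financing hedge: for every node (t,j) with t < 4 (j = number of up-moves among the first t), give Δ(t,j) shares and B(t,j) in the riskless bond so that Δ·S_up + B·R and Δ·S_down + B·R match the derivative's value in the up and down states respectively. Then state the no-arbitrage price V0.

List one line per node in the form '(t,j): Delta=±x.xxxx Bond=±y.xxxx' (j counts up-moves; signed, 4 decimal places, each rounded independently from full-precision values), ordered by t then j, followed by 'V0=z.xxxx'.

(0,0): Delta=-0.1592 Bond=15.1399
(1,0): Delta=-0.5153 Bond=31.3778
(1,1): Delta=-0.1019 Bond=10.2685
(2,0): Delta=-1.0000 Bond=44.6400
(2,1): Delta=-0.4374 Bond=27.3991
(2,2): Delta=-0.0480 Bond=5.1293
(3,0): Delta=-1.0000 Bond=44.6400
(3,1): Delta=-1.0000 Bond=44.6400
(3,2): Delta=-0.3469 Bond=22.2269
(3,3): Delta=0.0000 Bond=0.0000
V0=3.0426

Since d<R<u, set p* = (R−d)/(u−d) = 0.7692; price each node as the discounted p*-expectation of its children.
Payoff layer (t=4): V(4,0)=34.7904, V(4,1)=26.2541, V(4,2)=10.3196, V(4,3)=0.0000, V(4,4)=0.0000
(3,0): S=16.4160. Δ = (V_up−V_dn)/(S_up−S_dn) = (26.2541−34.7904)/(18.3859−9.8496) = -1.0000. V = [p*·26.2541 + (1−p*)·34.7904]/1 = 28.2240. B = V − Δ·S = 44.6400.
(3,1): S=30.6432. Δ = (V_up−V_dn)/(S_up−S_dn) = (10.3196−26.2541)/(34.3204−18.3859) = -1.0000. V = [p*·10.3196 + (1−p*)·26.2541]/1 = 13.9968. B = V − Δ·S = 44.6400.
(3,2): S=57.2006. Δ = (V_up−V_dn)/(S_up−S_dn) = (0.0000−10.3196)/(64.0647−34.3204) = -0.3469. V = [p*·0.0000 + (1−p*)·10.3196]/1 = 2.3814. B = V − Δ·S = 22.2269.
(3,3): S=106.7745. Δ = (V_up−V_dn)/(S_up−S_dn) = (0.0000−0.0000)/(119.5875−64.0647) = 0.0000. V = [p*·0.0000 + (1−p*)·0.0000]/1 = 0.0000. B = V − Δ·S = 0.0000.
(2,0): S=27.3600. Δ = (V_up−V_dn)/(S_up−S_dn) = (13.9968−28.2240)/(30.6432−16.4160) = -1.0000. V = [p*·13.9968 + (1−p*)·28.2240]/1 = 17.2800. B = V − Δ·S = 44.6400.
(2,1): S=51.0720. Δ = (V_up−V_dn)/(S_up−S_dn) = (2.3814−13.9968)/(57.2006−30.6432) = -0.4374. V = [p*·2.3814 + (1−p*)·13.9968]/1 = 5.0619. B = V − Δ·S = 27.3991.
(2,2): S=95.3344. Δ = (V_up−V_dn)/(S_up−S_dn) = (0.0000−2.3814)/(106.7745−57.2006) = -0.0480. V = [p*·0.0000 + (1−p*)·2.3814]/1 = 0.5496. B = V − Δ·S = 5.1293.
(1,0): S=45.6000. Δ = (V_up−V_dn)/(S_up−S_dn) = (5.0619−17.2800)/(51.0720−27.3600) = -0.5153. V = [p*·5.0619 + (1−p*)·17.2800]/1 = 7.8815. B = V − Δ·S = 31.3778.
(1,1): S=85.1200. Δ = (V_up−V_dn)/(S_up−S_dn) = (0.5496−5.0619)/(95.3344−51.0720) = -0.1019. V = [p*·0.5496 + (1−p*)·5.0619]/1 = 1.5909. B = V − Δ·S = 10.2685.
(0,0): S=76.0000. Δ = (V_up−V_dn)/(S_up−S_dn) = (1.5909−7.8815)/(85.1200−45.6000) = -0.1592. V = [p*·1.5909 + (1−p*)·7.8815]/1 = 3.0426. B = V − Δ·S = 15.1399.
Root portfolio cost Δ·76+B reproduces V0=3.0426.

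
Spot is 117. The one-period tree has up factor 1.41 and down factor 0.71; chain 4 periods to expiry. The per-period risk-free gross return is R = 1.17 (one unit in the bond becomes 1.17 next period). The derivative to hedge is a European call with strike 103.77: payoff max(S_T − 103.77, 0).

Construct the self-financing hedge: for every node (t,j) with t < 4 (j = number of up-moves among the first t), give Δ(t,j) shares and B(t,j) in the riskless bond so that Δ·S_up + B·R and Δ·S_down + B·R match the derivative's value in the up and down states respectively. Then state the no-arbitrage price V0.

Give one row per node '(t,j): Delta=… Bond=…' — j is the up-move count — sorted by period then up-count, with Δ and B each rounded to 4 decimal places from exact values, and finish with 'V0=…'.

The replicating-portfolio and risk-neutral prices coincide; use p* = (1.17−0.71)/(1.41−0.71) = 0.6571 for the latter.
Terminal values V(4,·): V(4,0)=0.0000, V(4,1)=0.0000, V(4,2)=13.4875, V(4,3)=129.0936, V(4,4)=358.6774
(3,0): S=41.8756. Δ = (V_up−V_dn)/(S_up−S_dn) = (0.0000−0.0000)/(59.0446−29.7317) = 0.0000. V = [p*·0.0000 + (1−p*)·0.0000]/1.17 = 0.0000. B = V − Δ·S = 0.0000.
(3,1): S=83.1614. Δ = (V_up−V_dn)/(S_up−S_dn) = (13.4875−0.0000)/(117.2575−59.0446) = 0.2317. V = [p*·13.4875 + (1−p*)·0.0000]/1.17 = 7.5754. B = V − Δ·S = -11.6925.
(3,2): S=165.1515. Δ = (V_up−V_dn)/(S_up−S_dn) = (129.0936−13.4875)/(232.8636−117.2575) = 1.0000. V = [p*·129.0936 + (1−p*)·13.4875]/1.17 = 76.4592. B = V − Δ·S = -88.6923.
(3,3): S=327.9769. Δ = (V_up−V_dn)/(S_up−S_dn) = (358.6774−129.0936)/(462.4474−232.8636) = 1.0000. V = [p*·358.6774 + (1−p*)·129.0936]/1.17 = 239.2845. B = V − Δ·S = -88.6923.
(2,0): S=58.9797. Δ = (V_up−V_dn)/(S_up−S_dn) = (7.5754−0.0000)/(83.1614−41.8756) = 0.1835. V = [p*·7.5754 + (1−p*)·0.0000]/1.17 = 4.2548. B = V − Δ·S = -6.5672.
(2,1): S=117.1287. Δ = (V_up−V_dn)/(S_up−S_dn) = (76.4592−7.5754)/(165.1515−83.1614) = 0.8401. V = [p*·76.4592 + (1−p*)·7.5754]/1.17 = 45.1640. B = V − Δ·S = -53.2413.
(2,2): S=232.6077. Δ = (V_up−V_dn)/(S_up−S_dn) = (239.2845−76.4592)/(327.9769−165.1515) = 1.0000. V = [p*·239.2845 + (1−p*)·76.4592]/1.17 = 156.8023. B = V − Δ·S = -75.8054.
(1,0): S=83.0700. Δ = (V_up−V_dn)/(S_up−S_dn) = (45.1640−4.2548)/(117.1287−58.9797) = 0.7035. V = [p*·45.1640 + (1−p*)·4.2548]/1.17 = 26.6137. B = V − Δ·S = -31.8280.
(1,1): S=164.9700. Δ = (V_up−V_dn)/(S_up−S_dn) = (156.8023−45.1640)/(232.6077−117.1287) = 0.9667. V = [p*·156.8023 + (1−p*)·45.1640]/1.17 = 101.3045. B = V − Δ·S = -58.1788.
(0,0): S=117.0000. Δ = (V_up−V_dn)/(S_up−S_dn) = (101.3045−26.6137)/(164.9700−83.0700) = 0.9120. V = [p*·101.3045 + (1−p*)·26.6137]/1.17 = 64.6976. B = V − Δ·S = -42.0036.
Each (Δ,B) replicates both successor values, so the strategy is self-financing and V0 is arbitrage-free.

(0,0): Delta=0.9120 Bond=-42.0036
(1,0): Delta=0.7035 Bond=-31.8280
(1,1): Delta=0.9667 Bond=-58.1788
(2,0): Delta=0.1835 Bond=-6.5672
(2,1): Delta=0.8401 Bond=-53.2413
(2,2): Delta=1.0000 Bond=-75.8054
(3,0): Delta=0.0000 Bond=0.0000
(3,1): Delta=0.2317 Bond=-11.6925
(3,2): Delta=1.0000 Bond=-88.6923
(3,3): Delta=1.0000 Bond=-88.6923
V0=64.6976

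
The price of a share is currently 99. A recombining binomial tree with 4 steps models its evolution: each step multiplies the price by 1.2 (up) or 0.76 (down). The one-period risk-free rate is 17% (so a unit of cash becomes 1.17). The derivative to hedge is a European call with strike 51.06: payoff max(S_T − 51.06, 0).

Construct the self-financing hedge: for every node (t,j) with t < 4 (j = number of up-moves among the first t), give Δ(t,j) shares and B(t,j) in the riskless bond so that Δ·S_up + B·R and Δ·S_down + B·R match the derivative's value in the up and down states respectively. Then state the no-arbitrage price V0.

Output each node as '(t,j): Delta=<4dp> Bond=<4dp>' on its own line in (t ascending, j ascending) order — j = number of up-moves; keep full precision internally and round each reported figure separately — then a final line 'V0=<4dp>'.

(0,0): Delta=0.9999 Bond=-27.2399
(1,0): Delta=0.9982 Bond=-31.7376
(1,1): Delta=1.0000 Bond=-31.8804
(2,0): Delta=0.9582 Bond=-34.8506
(2,1): Delta=1.0000 Bond=-37.3000
(2,2): Delta=1.0000 Bond=-37.3000
(3,0): Delta=0.0570 Bond=-1.6097
(3,1): Delta=1.0000 Bond=-43.6410
(3,2): Delta=1.0000 Bond=-43.6410
(3,3): Delta=1.0000 Bond=-43.6410
V0=71.7520

The replicating-portfolio and risk-neutral prices coincide; use p* = (1.17−0.76)/(1.2−0.76) = 0.9318 for the latter.
Terminal payoffs: V(4,0)=0.0000, V(4,1)=1.0903, V(4,2)=31.2827, V(4,3)=78.9547, V(4,4)=154.2264
Node (3,0) S=43.4586: V=(p*·1.0903+(1−p*)·0.0000)/1.17=0.8684; Δ=(1.0903−0.0000)/(52.1503−33.0286)=0.0570; B=V−Δ·S=-1.6097
Node (3,1) S=68.6189: V=(p*·31.2827+(1−p*)·1.0903)/1.17=24.9779; Δ=(31.2827−1.0903)/(82.3427−52.1503)=1.0000; B=V−Δ·S=-43.6410
Node (3,2) S=108.3456: V=(p*·78.9547+(1−p*)·31.2827)/1.17=64.7046; Δ=(78.9547−31.2827)/(130.0147−82.3427)=1.0000; B=V−Δ·S=-43.6410
Node (3,3) S=171.0720: V=(p*·154.2264+(1−p*)·78.9547)/1.17=127.4310; Δ=(154.2264−78.9547)/(205.2864−130.0147)=1.0000; B=V−Δ·S=-43.6410
Node (2,0) S=57.1824: V=(p*·24.9779+(1−p*)·0.8684)/1.17=19.9436; Δ=(24.9779−0.8684)/(68.6189−43.4586)=0.9582; B=V−Δ·S=-34.8506
Node (2,1) S=90.2880: V=(p*·64.7046+(1−p*)·24.9779)/1.17=52.9880; Δ=(64.7046−24.9779)/(108.3456−68.6189)=1.0000; B=V−Δ·S=-37.3000
Node (2,2) S=142.5600: V=(p*·127.4310+(1−p*)·64.7046)/1.17=105.2600; Δ=(127.4310−64.7046)/(171.0720−108.3456)=1.0000; B=V−Δ·S=-37.3000
Node (1,0) S=75.2400: V=(p*·52.9880+(1−p*)·19.9436)/1.17=43.3632; Δ=(52.9880−19.9436)/(90.2880−57.1824)=0.9982; B=V−Δ·S=-31.7376
Node (1,1) S=118.8000: V=(p*·105.2600+(1−p*)·52.9880)/1.17=86.9196; Δ=(105.2600−52.9880)/(142.5600−90.2880)=1.0000; B=V−Δ·S=-31.8804
Node (0,0) S=99.0000: V=(p*·86.9196+(1−p*)·43.3632)/1.17=71.7520; Δ=(86.9196−43.3632)/(118.8000−75.2400)=0.9999; B=V−Δ·S=-27.2399
Check: Δ(0,0)·S0 + B(0,0) = 71.7520 = V0.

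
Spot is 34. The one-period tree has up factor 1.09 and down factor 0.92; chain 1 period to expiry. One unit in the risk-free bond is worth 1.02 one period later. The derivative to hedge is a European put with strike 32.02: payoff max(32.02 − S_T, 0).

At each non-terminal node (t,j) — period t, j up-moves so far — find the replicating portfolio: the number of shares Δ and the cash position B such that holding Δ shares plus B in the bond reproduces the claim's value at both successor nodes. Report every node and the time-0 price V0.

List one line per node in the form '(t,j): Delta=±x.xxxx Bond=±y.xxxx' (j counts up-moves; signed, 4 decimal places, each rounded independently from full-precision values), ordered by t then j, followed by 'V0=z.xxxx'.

The replicating-portfolio and risk-neutral prices coincide; use p* = (1.02−0.92)/(1.09−0.92) = 0.5882 for the latter.
Payoff layer (t=1): V(1,0)=0.7400, V(1,1)=0.0000
(0,0): S=34.0000. Δ = (V_up−V_dn)/(S_up−S_dn) = (0.0000−0.7400)/(37.0600−31.2800) = -0.1280. V = [p*·0.0000 + (1−p*)·0.7400]/1.02 = 0.2987. B = V − Δ·S = 4.6517.
Root portfolio cost Δ·34+B reproduces V0=0.2987.

(0,0): Delta=-0.1280 Bond=4.6517
V0=0.2987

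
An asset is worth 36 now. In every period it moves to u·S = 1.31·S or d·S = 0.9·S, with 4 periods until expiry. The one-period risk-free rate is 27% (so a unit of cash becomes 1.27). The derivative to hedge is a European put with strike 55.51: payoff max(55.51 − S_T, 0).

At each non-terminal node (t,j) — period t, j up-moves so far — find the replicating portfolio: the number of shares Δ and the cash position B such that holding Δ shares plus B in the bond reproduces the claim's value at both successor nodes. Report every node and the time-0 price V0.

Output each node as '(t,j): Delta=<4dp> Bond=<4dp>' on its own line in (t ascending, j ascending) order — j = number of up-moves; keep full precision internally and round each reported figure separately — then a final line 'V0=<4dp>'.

Risk-neutral probability p* = (R−d)/(u−d) = (1.27−0.9)/(1.31−0.9) = 0.9024.
Payoff layer (t=4): V(4,0)=31.8904, V(4,1)=21.1304, V(4,2)=5.4685, V(4,3)=0.0000, V(4,4)=0.0000
  t=3,j=0: stock 26.2440 → up 34.3796 (V=21.1304), down 23.6196 (V=31.8904). Price 17.4647; hedge Δ=-1.0000, bond B=43.7087.
  t=3,j=1: stock 38.1996 → up 50.0415 (V=5.4685), down 34.3796 (V=21.1304). Price 5.5091; hedge Δ=-1.0000, bond B=43.7087.
  t=3,j=2: stock 55.6016 → up 72.8381 (V=0.0000), down 50.0415 (V=5.4685). Price 0.4201; hedge Δ=-0.2399, bond B=13.7580.
  t=3,j=3: stock 80.9313 → up 106.0200 (V=0.0000), down 72.8381 (V=0.0000). Price 0.0000; hedge Δ=0.0000, bond B=0.0000.
  t=2,j=0: stock 29.1600 → up 38.1996 (V=5.5091), down 26.2440 (V=17.4647). Price 5.2563; hedge Δ=-1.0000, bond B=34.4163.
  t=2,j=1: stock 42.4440 → up 55.6016 (V=0.4201), down 38.1996 (V=5.5091). Price 0.7217; hedge Δ=-0.2924, bond B=13.1338.
  t=2,j=2: stock 61.7796 → up 80.9313 (V=0.0000), down 55.6016 (V=0.4201). Price 0.0323; hedge Δ=-0.0166, bond B=1.0569.
  t=1,j=0: stock 32.4000 → up 42.4440 (V=0.7217), down 29.1600 (V=5.2563). Price 0.9166; hedge Δ=-0.3414, bond B=11.9765.
  t=1,j=1: stock 47.1600 → up 61.7796 (V=0.0323), down 42.4440 (V=0.7217). Price 0.0784; hedge Δ=-0.0357, bond B=1.7599.
  t=0,j=0: stock 36.0000 → up 47.1600 (V=0.0784), down 32.4000 (V=0.9166). Price 0.1261; hedge Δ=-0.0568, bond B=2.1706.
Each (Δ,B) replicates both successor values, so the strategy is self-financing and V0 is arbitrage-free.

(0,0): Delta=-0.0568 Bond=2.1706
(1,0): Delta=-0.3414 Bond=11.9765
(1,1): Delta=-0.0357 Bond=1.7599
(2,0): Delta=-1.0000 Bond=34.4163
(2,1): Delta=-0.2924 Bond=13.1338
(2,2): Delta=-0.0166 Bond=1.0569
(3,0): Delta=-1.0000 Bond=43.7087
(3,1): Delta=-1.0000 Bond=43.7087
(3,2): Delta=-0.2399 Bond=13.7580
(3,3): Delta=0.0000 Bond=0.0000
V0=0.1261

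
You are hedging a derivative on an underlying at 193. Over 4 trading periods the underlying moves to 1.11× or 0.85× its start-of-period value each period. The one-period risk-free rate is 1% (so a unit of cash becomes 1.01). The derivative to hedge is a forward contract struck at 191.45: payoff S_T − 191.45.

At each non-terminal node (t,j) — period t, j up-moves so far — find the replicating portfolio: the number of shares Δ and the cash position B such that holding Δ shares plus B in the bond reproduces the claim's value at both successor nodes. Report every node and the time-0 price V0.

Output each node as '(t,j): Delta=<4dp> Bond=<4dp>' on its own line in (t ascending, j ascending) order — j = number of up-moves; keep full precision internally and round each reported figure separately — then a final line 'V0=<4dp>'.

Risk-neutral probability p* = (R−d)/(u−d) = (1.01−0.85)/(1.11−0.85) = 0.6154.
Terminal values V(4,·): V(4,0)=-90.7028, V(4,1)=-59.8860, V(4,2)=-19.6429, V(4,3)=32.9099, V(4,4)=101.5376
  t=3,j=0: stock 118.5261 → up 131.5640 (V=-59.8860), down 100.7472 (V=-90.7028). Price -71.0283; hedge Δ=1.0000, bond B=-189.5545.
  t=3,j=1: stock 154.7812 → up 171.8071 (V=-19.6429), down 131.5640 (V=-59.8860). Price -34.7733; hedge Δ=1.0000, bond B=-189.5545.
  t=3,j=2: stock 202.1260 → up 224.3599 (V=32.9099), down 171.8071 (V=-19.6429). Price 12.5715; hedge Δ=1.0000, bond B=-189.5545.
  t=3,j=3: stock 263.9528 → up 292.9876 (V=101.5376), down 224.3599 (V=32.9099). Price 74.3983; hedge Δ=1.0000, bond B=-189.5545.
  t=2,j=0: stock 139.4425 → up 154.7812 (V=-34.7733), down 118.5261 (V=-71.0283). Price -48.2352; hedge Δ=1.0000, bond B=-187.6777.
  t=2,j=1: stock 182.0955 → up 202.1260 (V=12.5715), down 154.7812 (V=-34.7733). Price -5.5822; hedge Δ=1.0000, bond B=-187.6777.
  t=2,j=2: stock 237.7953 → up 263.9528 (V=74.3983), down 202.1260 (V=12.5715). Price 50.1176; hedge Δ=1.0000, bond B=-187.6777.
  t=1,j=0: stock 164.0500 → up 182.0955 (V=-5.5822), down 139.4425 (V=-48.2352). Price -21.7695; hedge Δ=1.0000, bond B=-185.8195.
  t=1,j=1: stock 214.2300 → up 237.7953 (V=50.1176), down 182.0955 (V=-5.5822). Price 28.4105; hedge Δ=1.0000, bond B=-185.8195.
  t=0,j=0: stock 193.0000 → up 214.2300 (V=28.4105), down 164.0500 (V=-21.7695). Price 9.0203; hedge Δ=1.0000, bond B=-183.9797.
Each (Δ,B) replicates both successor values, so the strategy is self-financing and V0 is arbitrage-free.

(0,0): Delta=1.0000 Bond=-183.9797
(1,0): Delta=1.0000 Bond=-185.8195
(1,1): Delta=1.0000 Bond=-185.8195
(2,0): Delta=1.0000 Bond=-187.6777
(2,1): Delta=1.0000 Bond=-187.6777
(2,2): Delta=1.0000 Bond=-187.6777
(3,0): Delta=1.0000 Bond=-189.5545
(3,1): Delta=1.0000 Bond=-189.5545
(3,2): Delta=1.0000 Bond=-189.5545
(3,3): Delta=1.0000 Bond=-189.5545
V0=9.0203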